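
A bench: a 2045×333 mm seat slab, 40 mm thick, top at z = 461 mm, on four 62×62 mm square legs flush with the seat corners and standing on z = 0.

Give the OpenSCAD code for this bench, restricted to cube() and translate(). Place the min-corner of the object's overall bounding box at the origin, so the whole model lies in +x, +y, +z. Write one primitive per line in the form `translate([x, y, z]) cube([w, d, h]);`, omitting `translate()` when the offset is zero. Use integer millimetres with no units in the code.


// leg_h = 461 − 40 = 421
translate([0, 0, 421]) cube([2045, 333, 40]);
cube([62, 62, 421]);
translate([0, 271, 0]) cube([62, 62, 421]);
translate([1983, 0, 0]) cube([62, 62, 421]);
translate([1983, 271, 0]) cube([62, 62, 421]);


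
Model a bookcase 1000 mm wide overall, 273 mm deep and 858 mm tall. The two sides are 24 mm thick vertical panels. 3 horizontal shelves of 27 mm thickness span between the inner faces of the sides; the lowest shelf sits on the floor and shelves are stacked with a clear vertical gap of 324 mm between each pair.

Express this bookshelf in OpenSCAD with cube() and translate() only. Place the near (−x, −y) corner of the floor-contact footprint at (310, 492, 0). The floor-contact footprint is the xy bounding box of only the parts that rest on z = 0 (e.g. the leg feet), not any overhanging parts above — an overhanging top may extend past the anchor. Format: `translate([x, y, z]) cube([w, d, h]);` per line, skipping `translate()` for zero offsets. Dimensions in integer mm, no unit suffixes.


translate([310, 492, 0]) cube([24, 273, 858]);
translate([1286, 492, 0]) cube([24, 273, 858]);
translate([334, 492, 0]) cube([952, 273, 27]);
translate([334, 492, 351]) cube([952, 273, 27]);
translate([334, 492, 702]) cube([952, 273, 27]);


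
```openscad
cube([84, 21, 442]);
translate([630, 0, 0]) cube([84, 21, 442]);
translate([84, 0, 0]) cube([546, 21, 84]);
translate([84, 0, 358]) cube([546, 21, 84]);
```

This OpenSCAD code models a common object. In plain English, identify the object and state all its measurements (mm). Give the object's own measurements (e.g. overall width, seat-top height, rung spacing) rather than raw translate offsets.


A rectangular picture frame lying in the x–z plane (depth along y). The opening is 546 mm wide (x) by 274 mm tall (z), surrounded by a border 84 mm wide on all four sides. The frame is 21 mm deep and is made of two full-height vertical stiles with two horizontal rails fitted between them.


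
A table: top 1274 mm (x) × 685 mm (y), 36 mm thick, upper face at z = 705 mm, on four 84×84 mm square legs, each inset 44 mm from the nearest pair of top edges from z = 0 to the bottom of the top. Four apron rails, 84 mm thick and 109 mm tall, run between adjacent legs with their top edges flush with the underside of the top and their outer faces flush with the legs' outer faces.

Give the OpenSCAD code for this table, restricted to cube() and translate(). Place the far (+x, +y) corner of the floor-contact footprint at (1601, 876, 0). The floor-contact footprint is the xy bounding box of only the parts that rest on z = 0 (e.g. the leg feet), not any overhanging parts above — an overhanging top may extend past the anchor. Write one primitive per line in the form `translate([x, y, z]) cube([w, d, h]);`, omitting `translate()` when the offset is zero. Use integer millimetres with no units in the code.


// leg_h = 705 - 36 = 669
// apron z = 669 - 109 = 560
translate([371, 235, 669]) cube([1274, 685, 36]);
translate([415, 279, 0]) cube([84, 84, 669]);
translate([1517, 279, 0]) cube([84, 84, 669]);
translate([415, 792, 0]) cube([84, 84, 669]);
translate([1517, 792, 0]) cube([84, 84, 669]);
translate([499, 279, 560]) cube([1018, 84, 109]);
translate([499, 792, 560]) cube([1018, 84, 109]);
translate([415, 363, 560]) cube([84, 429, 109]);
translate([1517, 363, 560]) cube([84, 429, 109]);


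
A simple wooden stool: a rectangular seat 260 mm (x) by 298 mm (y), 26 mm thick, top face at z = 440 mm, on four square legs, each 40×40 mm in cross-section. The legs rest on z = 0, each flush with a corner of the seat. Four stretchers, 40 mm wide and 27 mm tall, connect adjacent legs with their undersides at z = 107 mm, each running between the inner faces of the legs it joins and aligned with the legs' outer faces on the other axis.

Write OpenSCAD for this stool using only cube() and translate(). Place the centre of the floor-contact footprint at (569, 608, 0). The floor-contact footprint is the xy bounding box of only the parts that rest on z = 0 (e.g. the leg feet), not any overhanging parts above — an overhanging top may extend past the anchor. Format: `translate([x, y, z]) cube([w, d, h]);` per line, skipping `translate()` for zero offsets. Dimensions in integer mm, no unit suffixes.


// leg_h = 440 - 26 = 414
// stretcher span = 260 - 2*40 = 180
translate([439, 459, 414]) cube([260, 298, 26]);
translate([439, 459, 0]) cube([40, 40, 414]);
translate([659, 459, 0]) cube([40, 40, 414]);
translate([439, 717, 0]) cube([40, 40, 414]);
translate([659, 717, 0]) cube([40, 40, 414]);
translate([479, 459, 107]) cube([180, 40, 27]);
translate([479, 717, 107]) cube([180, 40, 27]);
translate([439, 499, 107]) cube([40, 218, 27]);
translate([659, 499, 107]) cube([40, 218, 27]);


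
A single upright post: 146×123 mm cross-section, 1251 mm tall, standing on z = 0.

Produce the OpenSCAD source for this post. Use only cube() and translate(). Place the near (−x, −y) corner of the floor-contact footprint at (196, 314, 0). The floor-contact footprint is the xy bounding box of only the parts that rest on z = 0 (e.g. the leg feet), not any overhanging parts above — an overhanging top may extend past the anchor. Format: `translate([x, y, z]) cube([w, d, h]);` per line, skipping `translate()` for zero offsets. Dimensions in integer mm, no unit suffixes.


translate([196, 314, 0]) cube([146, 123, 1251]);


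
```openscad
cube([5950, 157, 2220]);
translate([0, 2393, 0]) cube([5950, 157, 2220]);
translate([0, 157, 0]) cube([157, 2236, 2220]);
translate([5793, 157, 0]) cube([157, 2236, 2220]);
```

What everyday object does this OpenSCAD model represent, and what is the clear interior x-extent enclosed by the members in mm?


A house (or room) frame. The interior width is 5636 mm.

Four 2220 mm walls enclosing a rectangle with no floor or roof — a room or house frame. Outside width is 5950 mm and wall thickness is 157 mm, so the interior width is 5950 − 2 × 157 = 5636 mm.


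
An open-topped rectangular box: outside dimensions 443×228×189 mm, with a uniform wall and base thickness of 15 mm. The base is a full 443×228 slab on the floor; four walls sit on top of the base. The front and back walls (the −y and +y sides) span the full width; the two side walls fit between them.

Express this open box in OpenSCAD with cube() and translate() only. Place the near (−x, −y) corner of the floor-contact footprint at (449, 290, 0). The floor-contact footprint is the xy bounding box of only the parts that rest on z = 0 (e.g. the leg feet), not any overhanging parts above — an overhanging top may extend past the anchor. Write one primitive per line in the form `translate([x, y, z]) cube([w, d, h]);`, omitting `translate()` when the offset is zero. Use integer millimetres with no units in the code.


translate([449, 290, 0]) cube([443, 228, 15]);
translate([449, 290, 15]) cube([443, 15, 174]);
translate([449, 503, 15]) cube([443, 15, 174]);
translate([449, 305, 15]) cube([15, 198, 174]);
translate([877, 305, 15]) cube([15, 198, 174]);


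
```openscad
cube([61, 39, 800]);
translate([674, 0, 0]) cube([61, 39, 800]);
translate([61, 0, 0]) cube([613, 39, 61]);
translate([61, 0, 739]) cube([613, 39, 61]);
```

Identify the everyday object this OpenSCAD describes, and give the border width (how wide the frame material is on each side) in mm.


A picture frame. The border width is 61 mm.

Four thin pieces enclosing a rectangular opening — a picture frame. The two full-height stiles are 800 mm tall; the top rail sits at z = 739 and is 61 mm tall, so the border above the opening is 800 − 739 = 61 mm, matching the stile x-width.


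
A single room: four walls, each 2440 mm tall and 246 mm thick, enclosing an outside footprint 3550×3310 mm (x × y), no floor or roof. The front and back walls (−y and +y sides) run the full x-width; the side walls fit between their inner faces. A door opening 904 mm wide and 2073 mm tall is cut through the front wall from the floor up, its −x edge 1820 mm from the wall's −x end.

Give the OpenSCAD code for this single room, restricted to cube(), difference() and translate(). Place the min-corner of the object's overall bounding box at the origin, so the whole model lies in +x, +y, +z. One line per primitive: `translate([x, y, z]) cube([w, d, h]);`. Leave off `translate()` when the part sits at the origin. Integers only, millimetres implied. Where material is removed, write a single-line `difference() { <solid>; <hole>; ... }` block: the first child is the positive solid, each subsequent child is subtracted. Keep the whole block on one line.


difference() { cube([3550, 246, 2440]); translate([1820, 0, 0]) cube([904, 246, 2073]); }
translate([0, 3064, 0]) cube([3550, 246, 2440]);
translate([0, 246, 0]) cube([246, 2818, 2440]);
translate([3304, 246, 0]) cube([246, 2818, 2440]);


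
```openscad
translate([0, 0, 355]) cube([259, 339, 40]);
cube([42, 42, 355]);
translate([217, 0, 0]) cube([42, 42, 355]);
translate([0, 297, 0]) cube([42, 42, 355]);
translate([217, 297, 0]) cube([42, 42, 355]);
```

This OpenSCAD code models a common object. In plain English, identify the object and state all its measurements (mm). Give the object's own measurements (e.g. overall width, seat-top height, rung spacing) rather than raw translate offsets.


A four-legged stool. The seat is a 259×339×40 mm slab whose top surface is at z = 395 mm; four square legs, each 42×42 mm in cross-section, run from the floor (z = 0) to the underside of the seat, each flush with a corner of the seat.


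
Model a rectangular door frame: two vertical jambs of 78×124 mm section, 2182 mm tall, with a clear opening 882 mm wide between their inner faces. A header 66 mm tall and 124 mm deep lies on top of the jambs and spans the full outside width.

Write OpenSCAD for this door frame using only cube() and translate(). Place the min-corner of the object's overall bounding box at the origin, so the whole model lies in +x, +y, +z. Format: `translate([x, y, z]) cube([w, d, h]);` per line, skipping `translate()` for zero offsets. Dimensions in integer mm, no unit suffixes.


cube([78, 124, 2182]);
translate([960, 0, 0]) cube([78, 124, 2182]);
translate([0, 0, 2182]) cube([1038, 124, 66]);


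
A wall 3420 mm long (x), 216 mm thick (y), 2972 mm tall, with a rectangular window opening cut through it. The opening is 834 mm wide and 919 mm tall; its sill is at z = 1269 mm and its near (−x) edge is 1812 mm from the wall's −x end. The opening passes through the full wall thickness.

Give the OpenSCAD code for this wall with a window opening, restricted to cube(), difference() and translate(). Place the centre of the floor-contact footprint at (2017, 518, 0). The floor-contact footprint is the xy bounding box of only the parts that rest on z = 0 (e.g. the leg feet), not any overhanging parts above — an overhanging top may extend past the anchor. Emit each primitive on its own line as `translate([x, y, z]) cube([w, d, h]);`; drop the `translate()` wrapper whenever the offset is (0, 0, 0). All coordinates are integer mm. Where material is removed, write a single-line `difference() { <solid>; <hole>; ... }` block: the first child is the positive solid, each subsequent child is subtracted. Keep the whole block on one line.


difference() { translate([307, 410, 0]) cube([3420, 216, 2972]); translate([2119, 410, 1269]) cube([834, 216, 919]); }


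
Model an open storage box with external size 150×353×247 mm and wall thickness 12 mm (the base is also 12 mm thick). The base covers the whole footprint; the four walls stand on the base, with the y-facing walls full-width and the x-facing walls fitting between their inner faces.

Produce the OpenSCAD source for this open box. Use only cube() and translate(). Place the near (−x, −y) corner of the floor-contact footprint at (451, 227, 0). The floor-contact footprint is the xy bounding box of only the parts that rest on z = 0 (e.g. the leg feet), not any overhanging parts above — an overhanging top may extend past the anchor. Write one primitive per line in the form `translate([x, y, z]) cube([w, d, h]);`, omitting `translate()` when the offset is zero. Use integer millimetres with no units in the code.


translate([451, 227, 0]) cube([150, 353, 12]);
translate([451, 227, 12]) cube([150, 12, 235]);
translate([451, 568, 12]) cube([150, 12, 235]);
translate([451, 239, 12]) cube([12, 329, 235]);
translate([589, 239, 12]) cube([12, 329, 235]);


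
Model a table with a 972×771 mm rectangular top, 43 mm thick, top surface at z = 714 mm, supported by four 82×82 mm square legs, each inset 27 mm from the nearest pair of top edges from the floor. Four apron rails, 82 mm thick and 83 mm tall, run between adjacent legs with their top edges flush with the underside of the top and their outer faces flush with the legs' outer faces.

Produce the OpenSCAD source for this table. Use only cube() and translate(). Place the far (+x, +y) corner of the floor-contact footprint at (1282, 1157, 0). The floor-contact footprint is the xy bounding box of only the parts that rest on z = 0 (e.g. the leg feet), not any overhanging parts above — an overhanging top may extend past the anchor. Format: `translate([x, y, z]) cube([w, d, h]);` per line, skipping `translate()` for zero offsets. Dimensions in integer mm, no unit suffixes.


// leg_h = 714 - 43 = 671
// apron z = 671 - 83 = 588
translate([337, 413, 671]) cube([972, 771, 43]);
translate([364, 440, 0]) cube([82, 82, 671]);
translate([1200, 440, 0]) cube([82, 82, 671]);
translate([364, 1075, 0]) cube([82, 82, 671]);
translate([1200, 1075, 0]) cube([82, 82, 671]);
translate([446, 440, 588]) cube([754, 82, 83]);
translate([446, 1075, 588]) cube([754, 82, 83]);
translate([364, 522, 588]) cube([82, 553, 83]);
translate([1200, 522, 588]) cube([82, 553, 83]);


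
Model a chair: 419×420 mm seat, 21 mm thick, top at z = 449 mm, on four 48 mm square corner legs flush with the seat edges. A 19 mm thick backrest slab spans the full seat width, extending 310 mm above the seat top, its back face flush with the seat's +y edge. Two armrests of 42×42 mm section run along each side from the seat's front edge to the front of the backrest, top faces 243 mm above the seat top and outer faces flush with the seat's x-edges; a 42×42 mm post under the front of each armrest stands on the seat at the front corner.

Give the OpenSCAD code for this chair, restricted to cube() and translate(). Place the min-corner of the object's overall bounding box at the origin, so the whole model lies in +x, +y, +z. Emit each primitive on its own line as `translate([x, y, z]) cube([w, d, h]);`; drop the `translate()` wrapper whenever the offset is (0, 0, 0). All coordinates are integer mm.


translate([0, 0, 428]) cube([419, 420, 21]);
cube([48, 48, 428]);
translate([371, 0, 0]) cube([48, 48, 428]);
translate([0, 372, 0]) cube([48, 48, 428]);
translate([371, 372, 0]) cube([48, 48, 428]);
translate([0, 401, 449]) cube([419, 19, 310]);
translate([0, 0, 650]) cube([42, 401, 42]);
translate([377, 0, 650]) cube([42, 401, 42]);
translate([0, 0, 449]) cube([42, 42, 201]);
translate([377, 0, 449]) cube([42, 42, 201]);


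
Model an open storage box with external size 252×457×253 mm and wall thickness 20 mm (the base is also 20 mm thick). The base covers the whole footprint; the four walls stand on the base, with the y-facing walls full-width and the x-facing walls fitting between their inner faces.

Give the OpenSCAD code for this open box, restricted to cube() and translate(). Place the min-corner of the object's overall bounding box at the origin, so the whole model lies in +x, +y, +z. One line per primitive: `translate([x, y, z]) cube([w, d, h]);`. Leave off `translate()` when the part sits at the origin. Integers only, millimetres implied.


cube([252, 457, 20]);
translate([0, 0, 20]) cube([252, 20, 233]);
translate([0, 437, 20]) cube([252, 20, 233]);
translate([0, 20, 20]) cube([20, 417, 233]);
translate([232, 20, 20]) cube([20, 417, 233]);


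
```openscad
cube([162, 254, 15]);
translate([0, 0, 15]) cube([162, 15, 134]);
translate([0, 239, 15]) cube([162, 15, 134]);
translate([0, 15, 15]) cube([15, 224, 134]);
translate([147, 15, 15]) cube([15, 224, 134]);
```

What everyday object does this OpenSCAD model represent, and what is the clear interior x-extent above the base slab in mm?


An open box. The internal width is 132 mm.

A 162×254 base slab with four walls standing on it — an open box. The base is 162 mm wide and the walls are 15 mm thick, so the internal width is 162 − 2 × 15 = 132 mm.


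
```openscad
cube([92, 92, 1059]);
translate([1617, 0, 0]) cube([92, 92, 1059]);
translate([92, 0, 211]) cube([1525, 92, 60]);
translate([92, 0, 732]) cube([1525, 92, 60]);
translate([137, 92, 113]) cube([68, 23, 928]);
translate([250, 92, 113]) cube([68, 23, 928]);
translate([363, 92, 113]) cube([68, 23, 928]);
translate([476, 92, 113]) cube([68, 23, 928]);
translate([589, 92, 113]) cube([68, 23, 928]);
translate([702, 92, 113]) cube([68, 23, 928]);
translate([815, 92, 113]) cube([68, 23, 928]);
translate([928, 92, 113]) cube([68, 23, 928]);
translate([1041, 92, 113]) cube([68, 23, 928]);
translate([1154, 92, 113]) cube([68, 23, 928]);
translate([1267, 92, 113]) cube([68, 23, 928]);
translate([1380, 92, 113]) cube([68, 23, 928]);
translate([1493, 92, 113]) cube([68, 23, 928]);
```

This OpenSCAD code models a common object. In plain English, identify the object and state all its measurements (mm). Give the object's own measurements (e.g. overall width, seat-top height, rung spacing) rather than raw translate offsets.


A fence section. Two 92×92 mm posts, 1059 mm tall, stand on the floor with a clear span of 1525 mm between their inner faces. Two horizontal rails of 92×60 mm section span the gap between the posts with their undersides at z = 211 mm and z = 732 mm, flush with the posts' −y face. 13 pickets, each 68 mm wide, 23 mm thick and 928 mm tall, are fixed to the +y face of the rails with their bottoms at z = 113 mm, spaced across the span with a 45 mm gap after the −x post and between neighbouring pickets, with 56 mm left before the +x post.


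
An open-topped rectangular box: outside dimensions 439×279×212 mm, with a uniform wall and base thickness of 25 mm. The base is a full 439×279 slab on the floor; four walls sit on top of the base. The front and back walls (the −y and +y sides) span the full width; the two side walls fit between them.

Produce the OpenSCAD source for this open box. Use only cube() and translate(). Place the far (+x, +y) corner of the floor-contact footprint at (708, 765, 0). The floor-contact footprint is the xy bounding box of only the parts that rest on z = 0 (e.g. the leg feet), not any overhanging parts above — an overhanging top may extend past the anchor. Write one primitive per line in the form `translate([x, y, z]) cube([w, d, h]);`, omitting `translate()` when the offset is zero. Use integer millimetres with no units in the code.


translate([269, 486, 0]) cube([439, 279, 25]);
translate([269, 486, 25]) cube([439, 25, 187]);
translate([269, 740, 25]) cube([439, 25, 187]);
translate([269, 511, 25]) cube([25, 229, 187]);
translate([683, 511, 25]) cube([25, 229, 187]);


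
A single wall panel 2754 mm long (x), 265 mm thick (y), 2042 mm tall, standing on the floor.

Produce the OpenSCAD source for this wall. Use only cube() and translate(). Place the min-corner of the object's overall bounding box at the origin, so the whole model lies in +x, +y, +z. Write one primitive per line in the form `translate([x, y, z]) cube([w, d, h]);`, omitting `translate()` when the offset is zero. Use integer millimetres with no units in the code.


cube([2754, 265, 2042]);


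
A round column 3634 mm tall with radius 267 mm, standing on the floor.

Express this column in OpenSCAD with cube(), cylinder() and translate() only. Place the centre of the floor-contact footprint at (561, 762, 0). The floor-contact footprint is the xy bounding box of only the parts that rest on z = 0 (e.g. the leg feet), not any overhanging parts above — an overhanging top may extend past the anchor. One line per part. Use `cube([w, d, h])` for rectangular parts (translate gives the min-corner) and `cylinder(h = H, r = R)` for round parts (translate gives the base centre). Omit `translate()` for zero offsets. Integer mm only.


translate([561, 762, 0]) cylinder(h = 3634, r = 267);


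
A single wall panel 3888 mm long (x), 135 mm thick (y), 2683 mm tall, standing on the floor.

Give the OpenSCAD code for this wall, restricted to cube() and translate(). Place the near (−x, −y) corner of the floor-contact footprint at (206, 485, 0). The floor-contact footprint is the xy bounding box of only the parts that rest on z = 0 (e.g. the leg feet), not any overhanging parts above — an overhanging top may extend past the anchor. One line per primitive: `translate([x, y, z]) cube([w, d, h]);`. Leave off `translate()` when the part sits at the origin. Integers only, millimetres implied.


translate([206, 485, 0]) cube([3888, 135, 2683]);


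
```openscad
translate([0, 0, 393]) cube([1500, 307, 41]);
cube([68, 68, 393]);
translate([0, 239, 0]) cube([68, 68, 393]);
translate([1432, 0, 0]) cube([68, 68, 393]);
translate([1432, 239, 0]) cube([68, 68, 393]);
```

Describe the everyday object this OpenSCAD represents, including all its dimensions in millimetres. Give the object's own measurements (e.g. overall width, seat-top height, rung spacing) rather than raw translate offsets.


A bench: a 1500×307 mm seat slab, 41 mm thick, top at z = 434 mm, on four 68×68 mm square legs flush with the seat corners and standing on z = 0.


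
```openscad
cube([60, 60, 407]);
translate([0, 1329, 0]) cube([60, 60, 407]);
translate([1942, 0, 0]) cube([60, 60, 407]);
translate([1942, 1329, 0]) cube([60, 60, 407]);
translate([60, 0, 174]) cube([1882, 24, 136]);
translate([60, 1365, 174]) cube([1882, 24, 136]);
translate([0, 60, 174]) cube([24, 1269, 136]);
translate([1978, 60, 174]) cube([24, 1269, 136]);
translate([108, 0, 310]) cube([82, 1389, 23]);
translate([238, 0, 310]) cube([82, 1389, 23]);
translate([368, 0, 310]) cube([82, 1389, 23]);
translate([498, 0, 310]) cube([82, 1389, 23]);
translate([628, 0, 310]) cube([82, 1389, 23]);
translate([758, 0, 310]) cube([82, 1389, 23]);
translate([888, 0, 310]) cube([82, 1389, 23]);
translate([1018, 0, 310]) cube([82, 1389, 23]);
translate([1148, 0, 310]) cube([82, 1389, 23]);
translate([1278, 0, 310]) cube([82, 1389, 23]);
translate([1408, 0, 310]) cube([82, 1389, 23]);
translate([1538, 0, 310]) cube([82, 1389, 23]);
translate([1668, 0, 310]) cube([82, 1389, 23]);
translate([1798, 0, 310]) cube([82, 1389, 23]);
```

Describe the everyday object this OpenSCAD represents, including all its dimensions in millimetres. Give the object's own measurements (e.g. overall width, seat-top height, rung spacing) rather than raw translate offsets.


A bed frame 2002 mm long (x) by 1389 mm wide (y). Four 60×60 mm corner posts, 407 mm tall, at the corners of the footprint. Four rails of 24 mm thickness and 136 mm height run between adjacent posts with their undersides at z = 174 mm, their outer faces flush with the outside of the frame (the two x-running rails run between the posts' inner faces; the two y-running rails run between the posts' inner faces). 14 slats, each 82 mm wide (x) and 23 mm thick, lie across the top of the two x-running rails, running the full 1389 mm width of the frame in y; along x they sit between the end posts with a 48 mm gap after the −x posts and between neighbouring slats, leaving 62 mm before the +x posts.


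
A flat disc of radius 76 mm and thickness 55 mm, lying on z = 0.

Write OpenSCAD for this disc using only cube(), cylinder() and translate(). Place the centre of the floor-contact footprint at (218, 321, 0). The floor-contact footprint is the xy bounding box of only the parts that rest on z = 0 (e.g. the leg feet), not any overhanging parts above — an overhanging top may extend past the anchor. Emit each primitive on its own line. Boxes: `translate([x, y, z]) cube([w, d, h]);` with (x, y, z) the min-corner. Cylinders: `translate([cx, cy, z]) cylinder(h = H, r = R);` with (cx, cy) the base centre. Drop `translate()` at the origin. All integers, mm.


translate([218, 321, 0]) cylinder(h = 55, r = 76);


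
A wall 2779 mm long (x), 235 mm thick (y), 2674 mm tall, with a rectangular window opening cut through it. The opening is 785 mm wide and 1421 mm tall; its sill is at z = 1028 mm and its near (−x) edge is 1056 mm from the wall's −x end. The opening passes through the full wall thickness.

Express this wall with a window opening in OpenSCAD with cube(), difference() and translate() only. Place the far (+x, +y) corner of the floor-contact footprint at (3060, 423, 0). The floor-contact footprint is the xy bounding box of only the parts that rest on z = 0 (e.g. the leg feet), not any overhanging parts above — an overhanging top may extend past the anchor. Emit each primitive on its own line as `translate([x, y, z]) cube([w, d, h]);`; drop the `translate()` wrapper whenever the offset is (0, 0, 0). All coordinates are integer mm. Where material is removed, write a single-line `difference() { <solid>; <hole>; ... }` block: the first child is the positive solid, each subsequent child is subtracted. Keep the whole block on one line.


difference() { translate([281, 188, 0]) cube([2779, 235, 2674]); translate([1337, 188, 1028]) cube([785, 235, 1421]); }


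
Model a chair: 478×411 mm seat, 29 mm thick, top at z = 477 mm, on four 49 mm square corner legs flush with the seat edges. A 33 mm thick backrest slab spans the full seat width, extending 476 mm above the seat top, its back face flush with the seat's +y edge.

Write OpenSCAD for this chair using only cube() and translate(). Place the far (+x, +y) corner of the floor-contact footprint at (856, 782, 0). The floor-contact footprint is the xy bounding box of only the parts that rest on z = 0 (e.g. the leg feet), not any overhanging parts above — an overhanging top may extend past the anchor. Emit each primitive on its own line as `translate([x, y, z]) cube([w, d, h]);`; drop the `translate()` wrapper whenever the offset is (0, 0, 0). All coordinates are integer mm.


// leg_h = 477 - 29 = 448
translate([378, 371, 448]) cube([478, 411, 29]);
translate([378, 371, 0]) cube([49, 49, 448]);
translate([807, 371, 0]) cube([49, 49, 448]);
translate([378, 733, 0]) cube([49, 49, 448]);
translate([807, 733, 0]) cube([49, 49, 448]);
translate([378, 749, 477]) cube([478, 33, 476]);


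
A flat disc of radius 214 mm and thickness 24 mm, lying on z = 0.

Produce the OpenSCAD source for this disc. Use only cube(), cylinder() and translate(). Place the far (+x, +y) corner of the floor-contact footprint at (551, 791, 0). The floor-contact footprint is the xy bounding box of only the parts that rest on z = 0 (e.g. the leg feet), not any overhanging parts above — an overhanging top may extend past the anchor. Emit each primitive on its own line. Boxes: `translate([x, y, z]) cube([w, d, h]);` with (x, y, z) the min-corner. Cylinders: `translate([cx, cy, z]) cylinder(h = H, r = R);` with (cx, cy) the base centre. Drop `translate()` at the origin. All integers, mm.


translate([337, 577, 0]) cylinder(h = 24, r = 214);


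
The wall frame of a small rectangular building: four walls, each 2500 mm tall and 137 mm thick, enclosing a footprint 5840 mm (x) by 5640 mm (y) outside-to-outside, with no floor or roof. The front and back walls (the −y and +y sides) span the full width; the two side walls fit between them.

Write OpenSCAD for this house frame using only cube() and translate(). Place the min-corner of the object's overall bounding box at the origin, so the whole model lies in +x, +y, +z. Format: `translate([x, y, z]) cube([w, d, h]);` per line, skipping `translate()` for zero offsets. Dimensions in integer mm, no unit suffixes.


cube([5840, 137, 2500]);
translate([0, 5503, 0]) cube([5840, 137, 2500]);
translate([0, 137, 0]) cube([137, 5366, 2500]);
translate([5703, 137, 0]) cube([137, 5366, 2500]);


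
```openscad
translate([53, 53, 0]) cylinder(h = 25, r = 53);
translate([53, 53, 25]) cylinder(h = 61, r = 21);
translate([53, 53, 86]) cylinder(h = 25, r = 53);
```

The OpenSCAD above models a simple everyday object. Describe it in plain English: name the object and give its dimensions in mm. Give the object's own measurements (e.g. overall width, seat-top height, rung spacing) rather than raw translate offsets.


A spool: two coaxial disc flanges of radius 53 mm and thickness 25 mm, joined by a core cylinder of radius 21 mm and height 61 mm. The lower flange rests on z = 0 and the three cylinders share a vertical axis.


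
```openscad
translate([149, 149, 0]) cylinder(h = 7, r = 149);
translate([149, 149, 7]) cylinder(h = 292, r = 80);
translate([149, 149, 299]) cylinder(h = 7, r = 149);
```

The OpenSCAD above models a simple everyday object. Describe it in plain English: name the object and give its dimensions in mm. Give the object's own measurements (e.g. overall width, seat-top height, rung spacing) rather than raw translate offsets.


A spool: two coaxial disc flanges of radius 149 mm and thickness 7 mm, joined by a core cylinder of radius 80 mm and height 292 mm. The lower flange rests on z = 0 and the three cylinders share a vertical axis.


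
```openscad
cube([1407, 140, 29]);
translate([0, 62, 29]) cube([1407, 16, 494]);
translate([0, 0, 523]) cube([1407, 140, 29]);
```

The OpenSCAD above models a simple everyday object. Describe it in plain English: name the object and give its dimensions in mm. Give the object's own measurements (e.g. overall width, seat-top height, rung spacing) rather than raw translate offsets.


An I-beam lying along x, 1407 mm long. Overall section height 552 mm. Two flanges 140 mm wide (y) and 29 mm thick, one on the floor and one at the top; a web 16 mm thick runs between them, centred on the flange width.


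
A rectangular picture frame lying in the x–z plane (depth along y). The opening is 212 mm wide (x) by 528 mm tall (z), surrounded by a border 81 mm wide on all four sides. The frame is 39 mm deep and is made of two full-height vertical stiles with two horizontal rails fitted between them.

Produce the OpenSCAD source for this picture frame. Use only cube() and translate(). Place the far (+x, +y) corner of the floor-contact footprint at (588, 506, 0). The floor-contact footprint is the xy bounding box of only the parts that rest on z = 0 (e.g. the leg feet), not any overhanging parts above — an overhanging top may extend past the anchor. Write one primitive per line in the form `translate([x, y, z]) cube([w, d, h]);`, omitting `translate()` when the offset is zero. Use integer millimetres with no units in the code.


translate([214, 467, 0]) cube([81, 39, 690]);
translate([507, 467, 0]) cube([81, 39, 690]);
translate([295, 467, 0]) cube([212, 39, 81]);
translate([295, 467, 609]) cube([212, 39, 81]);


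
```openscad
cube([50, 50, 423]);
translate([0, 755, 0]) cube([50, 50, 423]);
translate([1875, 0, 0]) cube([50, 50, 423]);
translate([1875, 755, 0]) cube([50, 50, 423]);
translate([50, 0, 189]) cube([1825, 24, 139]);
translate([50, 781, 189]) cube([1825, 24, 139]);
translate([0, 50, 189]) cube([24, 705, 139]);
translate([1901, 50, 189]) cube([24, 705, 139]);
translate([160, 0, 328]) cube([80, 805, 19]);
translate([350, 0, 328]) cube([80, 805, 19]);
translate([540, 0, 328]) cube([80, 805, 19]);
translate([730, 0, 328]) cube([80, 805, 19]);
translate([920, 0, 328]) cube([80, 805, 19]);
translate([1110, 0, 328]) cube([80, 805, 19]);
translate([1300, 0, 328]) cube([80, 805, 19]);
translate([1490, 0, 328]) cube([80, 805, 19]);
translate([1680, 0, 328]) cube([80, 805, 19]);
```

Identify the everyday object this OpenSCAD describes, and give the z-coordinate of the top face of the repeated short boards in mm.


A bed frame. The slat-top height is 347 mm.

Four posts, four rails, and a row of slats — a bed frame. Slats sit on the rails at z = 189 + 139 = 328; with slat thickness 19, the top is 347 mm.


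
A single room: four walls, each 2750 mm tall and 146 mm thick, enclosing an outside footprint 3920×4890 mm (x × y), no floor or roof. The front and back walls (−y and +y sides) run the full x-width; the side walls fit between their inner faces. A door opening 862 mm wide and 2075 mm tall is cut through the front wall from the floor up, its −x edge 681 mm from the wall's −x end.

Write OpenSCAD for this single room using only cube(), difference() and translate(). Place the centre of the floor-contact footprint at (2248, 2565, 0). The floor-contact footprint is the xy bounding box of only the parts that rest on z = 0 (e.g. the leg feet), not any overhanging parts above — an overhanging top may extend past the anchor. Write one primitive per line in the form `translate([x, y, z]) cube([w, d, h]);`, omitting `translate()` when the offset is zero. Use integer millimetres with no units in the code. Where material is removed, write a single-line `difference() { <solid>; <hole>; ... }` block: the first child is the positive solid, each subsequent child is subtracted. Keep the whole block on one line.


difference() { translate([288, 120, 0]) cube([3920, 146, 2750]); translate([969, 120, 0]) cube([862, 146, 2075]); }
translate([288, 4864, 0]) cube([3920, 146, 2750]);
translate([288, 266, 0]) cube([146, 4598, 2750]);
translate([4062, 266, 0]) cube([146, 4598, 2750]);


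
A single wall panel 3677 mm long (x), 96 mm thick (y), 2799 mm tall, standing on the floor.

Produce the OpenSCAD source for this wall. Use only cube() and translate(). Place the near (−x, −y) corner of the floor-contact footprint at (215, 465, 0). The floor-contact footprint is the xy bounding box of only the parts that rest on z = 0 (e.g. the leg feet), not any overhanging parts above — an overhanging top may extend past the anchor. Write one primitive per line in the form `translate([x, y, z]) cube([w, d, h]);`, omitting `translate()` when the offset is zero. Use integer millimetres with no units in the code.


translate([215, 465, 0]) cube([3677, 96, 2799]);


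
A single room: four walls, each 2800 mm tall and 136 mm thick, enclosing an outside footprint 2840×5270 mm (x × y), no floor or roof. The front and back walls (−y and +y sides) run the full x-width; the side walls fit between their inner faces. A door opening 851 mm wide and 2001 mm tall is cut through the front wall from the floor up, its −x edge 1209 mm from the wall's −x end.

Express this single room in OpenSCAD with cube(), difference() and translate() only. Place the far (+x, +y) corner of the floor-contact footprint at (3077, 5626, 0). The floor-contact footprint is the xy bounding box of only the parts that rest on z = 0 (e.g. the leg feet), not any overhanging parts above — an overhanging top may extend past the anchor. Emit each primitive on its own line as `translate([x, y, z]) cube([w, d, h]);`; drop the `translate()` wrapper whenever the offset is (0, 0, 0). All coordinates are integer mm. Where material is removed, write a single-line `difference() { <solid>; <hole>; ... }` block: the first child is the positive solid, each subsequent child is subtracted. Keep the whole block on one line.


difference() { translate([237, 356, 0]) cube([2840, 136, 2800]); translate([1446, 356, 0]) cube([851, 136, 2001]); }
translate([237, 5490, 0]) cube([2840, 136, 2800]);
translate([237, 492, 0]) cube([136, 4998, 2800]);
translate([2941, 492, 0]) cube([136, 4998, 2800]);


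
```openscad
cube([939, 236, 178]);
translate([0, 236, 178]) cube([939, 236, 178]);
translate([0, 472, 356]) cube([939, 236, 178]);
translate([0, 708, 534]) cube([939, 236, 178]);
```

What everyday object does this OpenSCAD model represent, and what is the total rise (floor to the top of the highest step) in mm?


A staircase. The total rise is 712 mm.

4 identical blocks, each offset up and back from the previous — a staircase. Each step is 178 mm tall and there are 4 of them, so the total rise is 4 × 178 = 712 mm.


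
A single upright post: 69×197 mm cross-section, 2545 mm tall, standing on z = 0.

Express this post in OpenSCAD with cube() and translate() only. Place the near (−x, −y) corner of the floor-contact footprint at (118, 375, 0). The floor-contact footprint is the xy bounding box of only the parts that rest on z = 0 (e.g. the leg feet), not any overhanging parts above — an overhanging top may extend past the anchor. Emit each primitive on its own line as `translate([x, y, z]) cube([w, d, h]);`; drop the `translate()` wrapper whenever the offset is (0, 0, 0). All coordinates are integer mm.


translate([118, 375, 0]) cube([69, 197, 2545]);


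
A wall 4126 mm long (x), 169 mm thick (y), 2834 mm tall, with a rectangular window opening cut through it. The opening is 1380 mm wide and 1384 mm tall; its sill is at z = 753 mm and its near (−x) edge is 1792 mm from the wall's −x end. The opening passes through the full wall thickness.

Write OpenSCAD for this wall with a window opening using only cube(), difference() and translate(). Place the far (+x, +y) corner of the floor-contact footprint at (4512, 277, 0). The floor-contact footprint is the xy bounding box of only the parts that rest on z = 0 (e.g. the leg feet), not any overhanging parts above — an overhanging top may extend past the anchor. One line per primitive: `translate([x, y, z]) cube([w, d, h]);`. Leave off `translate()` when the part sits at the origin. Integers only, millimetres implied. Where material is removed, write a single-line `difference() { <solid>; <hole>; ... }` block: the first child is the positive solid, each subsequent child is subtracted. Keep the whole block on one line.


difference() { translate([386, 108, 0]) cube([4126, 169, 2834]); translate([2178, 108, 753]) cube([1380, 169, 1384]); }


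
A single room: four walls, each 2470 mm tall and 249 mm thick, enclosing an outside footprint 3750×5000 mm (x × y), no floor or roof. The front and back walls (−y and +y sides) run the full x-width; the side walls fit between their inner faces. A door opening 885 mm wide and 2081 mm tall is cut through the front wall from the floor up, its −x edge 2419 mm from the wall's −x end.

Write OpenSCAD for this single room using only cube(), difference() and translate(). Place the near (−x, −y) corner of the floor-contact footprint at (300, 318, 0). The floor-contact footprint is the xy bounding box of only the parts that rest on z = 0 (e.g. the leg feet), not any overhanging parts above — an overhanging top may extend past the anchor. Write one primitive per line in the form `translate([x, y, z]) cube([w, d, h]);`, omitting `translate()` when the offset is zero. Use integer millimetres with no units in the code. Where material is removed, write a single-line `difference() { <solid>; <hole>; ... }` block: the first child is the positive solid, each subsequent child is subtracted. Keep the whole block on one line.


difference() { translate([300, 318, 0]) cube([3750, 249, 2470]); translate([2719, 318, 0]) cube([885, 249, 2081]); }
translate([300, 5069, 0]) cube([3750, 249, 2470]);
translate([300, 567, 0]) cube([249, 4502, 2470]);
translate([3801, 567, 0]) cube([249, 4502, 2470]);


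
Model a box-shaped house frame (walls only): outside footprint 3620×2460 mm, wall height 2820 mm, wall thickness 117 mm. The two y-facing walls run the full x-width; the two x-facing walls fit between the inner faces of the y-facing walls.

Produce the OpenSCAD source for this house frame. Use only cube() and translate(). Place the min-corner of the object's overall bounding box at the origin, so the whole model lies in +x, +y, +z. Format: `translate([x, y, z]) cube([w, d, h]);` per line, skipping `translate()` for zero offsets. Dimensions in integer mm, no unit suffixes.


cube([3620, 117, 2820]);
translate([0, 2343, 0]) cube([3620, 117, 2820]);
translate([0, 117, 0]) cube([117, 2226, 2820]);
translate([3503, 117, 0]) cube([117, 2226, 2820]);
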